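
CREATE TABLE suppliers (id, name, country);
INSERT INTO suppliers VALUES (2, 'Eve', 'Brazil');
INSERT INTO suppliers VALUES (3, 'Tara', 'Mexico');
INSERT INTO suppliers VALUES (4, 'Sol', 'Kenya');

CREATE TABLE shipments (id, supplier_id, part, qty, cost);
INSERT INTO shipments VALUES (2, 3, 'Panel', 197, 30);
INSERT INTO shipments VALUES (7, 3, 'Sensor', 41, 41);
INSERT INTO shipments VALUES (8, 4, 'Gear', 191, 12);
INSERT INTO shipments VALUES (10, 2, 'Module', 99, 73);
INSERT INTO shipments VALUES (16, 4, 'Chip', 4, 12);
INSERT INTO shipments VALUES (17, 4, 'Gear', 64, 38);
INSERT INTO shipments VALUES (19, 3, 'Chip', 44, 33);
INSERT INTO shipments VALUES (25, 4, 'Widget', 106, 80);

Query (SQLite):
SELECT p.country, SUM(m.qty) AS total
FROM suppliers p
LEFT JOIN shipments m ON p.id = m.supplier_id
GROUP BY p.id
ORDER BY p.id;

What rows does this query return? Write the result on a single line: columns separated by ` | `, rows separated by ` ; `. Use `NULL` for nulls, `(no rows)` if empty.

LEFT JOIN keeps every suppliers row; unmatched ones get NULL for shipments columns.
Group by suppliers.id and compute SUM(m.qty). SUM over an all-NULL group is NULL.
  2: ids {10} → SUM(m.qty)=99
  3: ids {2, 7, 19} → SUM(m.qty)=282
  4: ids {8, 16, 17, 25} → SUM(m.qty)=365

Brazil | 99 ; Mexico | 282 ; Kenya | 365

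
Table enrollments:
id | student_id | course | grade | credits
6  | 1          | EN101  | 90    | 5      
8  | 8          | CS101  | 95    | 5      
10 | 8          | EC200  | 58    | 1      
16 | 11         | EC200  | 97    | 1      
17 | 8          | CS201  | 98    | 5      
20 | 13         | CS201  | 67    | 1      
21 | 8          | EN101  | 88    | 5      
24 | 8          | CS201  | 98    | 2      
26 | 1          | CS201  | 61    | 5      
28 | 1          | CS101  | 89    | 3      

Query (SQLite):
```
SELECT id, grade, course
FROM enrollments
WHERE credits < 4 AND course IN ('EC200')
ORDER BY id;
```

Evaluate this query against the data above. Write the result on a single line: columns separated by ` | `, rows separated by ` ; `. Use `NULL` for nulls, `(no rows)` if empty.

10 | 58 | EC200 ; 16 | 97 | EC200

credits < 4: ids {10, 16, 20, 24, 28}
course IN ('EC200'): ids {10, 16}
Combine with AND.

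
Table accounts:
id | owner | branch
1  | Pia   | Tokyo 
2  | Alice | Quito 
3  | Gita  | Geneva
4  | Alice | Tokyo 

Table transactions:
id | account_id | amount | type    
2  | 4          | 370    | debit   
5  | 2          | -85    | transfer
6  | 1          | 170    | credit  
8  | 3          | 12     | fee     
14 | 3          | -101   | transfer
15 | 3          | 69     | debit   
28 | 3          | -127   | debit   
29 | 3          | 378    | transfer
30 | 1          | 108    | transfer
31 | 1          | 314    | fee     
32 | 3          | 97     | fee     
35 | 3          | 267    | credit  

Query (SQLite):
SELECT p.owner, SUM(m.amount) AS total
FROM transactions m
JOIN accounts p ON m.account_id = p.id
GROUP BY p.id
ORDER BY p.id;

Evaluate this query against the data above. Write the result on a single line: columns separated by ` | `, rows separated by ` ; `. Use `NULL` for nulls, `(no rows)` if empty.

Join each transactions row to its accounts via account_id.
Group joined rows by accounts.id; compute SUM(m.amount) per group.
  1: ids {6, 30, 31} → SUM(m.amount)=592
  2: ids {5} → SUM(m.amount)=-85
  3: ids {8, 14, 15, 28, 29, 32, 35} → SUM(m.amount)=595
  4: ids {2} → SUM(m.amount)=370

Pia | 592 ; Alice | -85 ; Gita | 595 ; Alice | 370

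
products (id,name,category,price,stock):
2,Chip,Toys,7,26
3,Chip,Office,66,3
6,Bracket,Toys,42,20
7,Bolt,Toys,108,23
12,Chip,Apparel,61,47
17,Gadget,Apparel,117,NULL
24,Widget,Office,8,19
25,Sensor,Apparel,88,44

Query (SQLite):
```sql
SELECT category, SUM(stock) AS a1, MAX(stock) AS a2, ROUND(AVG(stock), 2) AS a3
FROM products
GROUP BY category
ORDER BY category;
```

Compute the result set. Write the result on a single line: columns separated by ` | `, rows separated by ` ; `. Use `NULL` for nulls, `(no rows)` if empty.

Apparel | 91 | 47 | 45.5 ; Office | 22 | 19 | 11 ; Toys | 69 | 26 | 23

Group products by category.
Per group compute: SUM(stock), MAX(stock), ROUND(AVG(stock), 2).
  Apparel: ids {12, 17, 25} → SUM(stock)=91, MAX(stock)=47, ROUND(AVG(stock), 2)=45.5
  Office: ids {3, 24} → SUM(stock)=22, MAX(stock)=19, ROUND(AVG(stock), 2)=11
  Toys: ids {2, 6, 7} → SUM(stock)=69, MAX(stock)=26, ROUND(AVG(stock), 2)=23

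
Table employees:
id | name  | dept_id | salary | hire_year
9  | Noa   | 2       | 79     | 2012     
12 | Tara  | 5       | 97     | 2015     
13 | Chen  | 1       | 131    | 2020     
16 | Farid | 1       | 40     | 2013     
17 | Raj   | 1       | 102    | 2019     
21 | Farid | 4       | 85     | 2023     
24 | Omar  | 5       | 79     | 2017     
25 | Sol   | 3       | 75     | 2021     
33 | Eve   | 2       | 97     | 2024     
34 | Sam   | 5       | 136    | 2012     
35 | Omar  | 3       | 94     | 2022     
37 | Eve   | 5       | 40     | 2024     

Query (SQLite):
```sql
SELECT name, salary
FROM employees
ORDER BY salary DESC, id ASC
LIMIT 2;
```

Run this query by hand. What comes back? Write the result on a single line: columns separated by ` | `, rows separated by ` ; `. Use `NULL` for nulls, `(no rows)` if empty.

Sort by salary desc, tiebreak id asc: (136, id=34), (131, id=13), (102, id=17), (97, id=12), (97, id=33) …. Take first 2.

Sam | 136 ; Chen | 131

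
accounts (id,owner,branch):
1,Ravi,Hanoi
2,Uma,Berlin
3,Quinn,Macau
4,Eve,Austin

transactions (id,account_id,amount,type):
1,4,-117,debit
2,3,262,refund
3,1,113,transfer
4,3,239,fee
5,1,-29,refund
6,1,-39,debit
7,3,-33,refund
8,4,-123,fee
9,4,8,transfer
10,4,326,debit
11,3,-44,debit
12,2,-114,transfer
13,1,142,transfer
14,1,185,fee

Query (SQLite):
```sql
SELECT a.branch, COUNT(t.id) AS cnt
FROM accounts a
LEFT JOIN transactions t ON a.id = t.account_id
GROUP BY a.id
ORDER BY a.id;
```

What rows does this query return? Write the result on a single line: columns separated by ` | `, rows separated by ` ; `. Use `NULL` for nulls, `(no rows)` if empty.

Hanoi | 5 ; Berlin | 1 ; Macau | 4 ; Austin | 4

LEFT JOIN keeps every accounts row; unmatched ones get NULL for transactions columns.
Group by accounts.id and compute COUNT(t.id). COUNT(col) of an all-NULL group is 0.
  1: ids {3, 5, 6, 13, 14} → COUNT(t.id)=5
  2: ids {12} → COUNT(t.id)=1
  3: ids {2, 4, 7, 11} → COUNT(t.id)=4
  4: ids {1, 8, 9, 10} → COUNT(t.id)=4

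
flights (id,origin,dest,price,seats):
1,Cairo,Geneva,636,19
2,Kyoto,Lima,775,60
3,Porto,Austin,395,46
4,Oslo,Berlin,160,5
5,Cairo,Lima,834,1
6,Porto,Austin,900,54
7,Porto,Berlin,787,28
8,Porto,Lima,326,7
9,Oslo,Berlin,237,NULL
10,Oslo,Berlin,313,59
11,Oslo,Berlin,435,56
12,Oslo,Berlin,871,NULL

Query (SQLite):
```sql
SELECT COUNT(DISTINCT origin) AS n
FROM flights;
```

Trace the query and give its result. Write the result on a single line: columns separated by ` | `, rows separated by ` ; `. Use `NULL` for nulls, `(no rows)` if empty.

4

Count distinct non-NULL origin values.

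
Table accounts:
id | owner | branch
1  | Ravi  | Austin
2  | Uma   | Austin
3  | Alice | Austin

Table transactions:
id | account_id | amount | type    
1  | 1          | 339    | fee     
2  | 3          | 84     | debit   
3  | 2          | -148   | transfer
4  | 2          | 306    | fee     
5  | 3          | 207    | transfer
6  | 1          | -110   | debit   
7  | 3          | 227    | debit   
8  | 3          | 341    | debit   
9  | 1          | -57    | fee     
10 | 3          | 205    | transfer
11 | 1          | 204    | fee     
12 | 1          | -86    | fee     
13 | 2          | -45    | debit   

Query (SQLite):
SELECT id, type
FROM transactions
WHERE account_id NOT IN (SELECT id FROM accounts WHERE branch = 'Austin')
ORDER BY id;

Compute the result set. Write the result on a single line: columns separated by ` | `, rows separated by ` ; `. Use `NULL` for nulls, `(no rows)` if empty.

Inner query: accounts.id where branch = 'Austin'.
Outer: keep transactions rows whose account_id is not in that set.
Inner query → {1, 2, 3}

(no rows)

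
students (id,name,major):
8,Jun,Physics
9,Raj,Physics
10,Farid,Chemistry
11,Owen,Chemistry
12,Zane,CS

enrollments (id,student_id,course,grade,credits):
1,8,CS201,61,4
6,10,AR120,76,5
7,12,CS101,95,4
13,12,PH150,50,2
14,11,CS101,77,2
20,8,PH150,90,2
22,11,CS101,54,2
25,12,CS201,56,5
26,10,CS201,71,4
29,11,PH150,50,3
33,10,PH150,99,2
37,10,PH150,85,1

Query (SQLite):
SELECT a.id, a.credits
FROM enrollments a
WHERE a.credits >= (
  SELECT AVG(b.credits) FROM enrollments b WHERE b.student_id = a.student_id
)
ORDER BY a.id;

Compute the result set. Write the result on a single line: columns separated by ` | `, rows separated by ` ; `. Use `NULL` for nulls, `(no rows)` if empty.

For each enrollments row a, compute AVG(credits) over rows sharing a.student_id.
Keep row a if a.credits >= that per-group AVG.
  student_id=8: AVG(credits) = 3.0
  student_id=10: AVG(credits) = 3.0
  student_id=11: AVG(credits) = 2.333333
  student_id=12: AVG(credits) = 3.666667

1 | 4 ; 6 | 5 ; 7 | 4 ; 25 | 5 ; 26 | 4 ; 29 | 3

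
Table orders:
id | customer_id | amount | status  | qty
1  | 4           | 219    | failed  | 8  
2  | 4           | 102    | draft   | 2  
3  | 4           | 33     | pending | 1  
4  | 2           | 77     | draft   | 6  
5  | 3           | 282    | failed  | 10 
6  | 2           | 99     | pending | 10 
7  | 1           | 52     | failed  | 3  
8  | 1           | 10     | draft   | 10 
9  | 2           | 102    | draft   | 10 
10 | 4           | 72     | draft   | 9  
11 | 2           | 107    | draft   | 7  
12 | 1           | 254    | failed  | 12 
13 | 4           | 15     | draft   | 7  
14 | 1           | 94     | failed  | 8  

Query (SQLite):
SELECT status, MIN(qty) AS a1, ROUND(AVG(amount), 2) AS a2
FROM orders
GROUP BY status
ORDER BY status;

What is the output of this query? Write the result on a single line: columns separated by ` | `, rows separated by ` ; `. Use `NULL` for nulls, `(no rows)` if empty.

Group orders by status.
Per group compute: MIN(qty), ROUND(AVG(amount), 2).
  draft: ids {2, 4, 8, 9, 10, 11, 13} → MIN(qty)=2, ROUND(AVG(amount), 2)=69.29
  failed: ids {1, 5, 7, 12, 14} → MIN(qty)=3, ROUND(AVG(amount), 2)=180.2
  pending: ids {3, 6} → MIN(qty)=1, ROUND(AVG(amount), 2)=66

draft | 2 | 69.29 ; failed | 3 | 180.2 ; pending | 1 | 66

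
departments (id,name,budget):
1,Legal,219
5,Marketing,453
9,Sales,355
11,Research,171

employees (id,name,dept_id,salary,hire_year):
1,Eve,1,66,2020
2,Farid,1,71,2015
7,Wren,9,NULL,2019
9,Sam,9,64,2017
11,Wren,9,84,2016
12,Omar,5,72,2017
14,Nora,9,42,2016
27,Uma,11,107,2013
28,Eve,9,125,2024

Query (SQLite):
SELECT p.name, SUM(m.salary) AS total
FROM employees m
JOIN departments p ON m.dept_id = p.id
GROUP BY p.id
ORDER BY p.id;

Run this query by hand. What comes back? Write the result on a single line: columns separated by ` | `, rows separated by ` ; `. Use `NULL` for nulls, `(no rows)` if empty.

Join each employees row to its departments via dept_id.
Group joined rows by departments.id; compute SUM(m.salary) per group.
  1: ids {1, 2} → SUM(m.salary)=137
  5: ids {12} → SUM(m.salary)=72
  9: ids {7, 9, 11, 14, 28} → SUM(m.salary)=315
  11: ids {27} → SUM(m.salary)=107

Legal | 137 ; Marketing | 72 ; Sales | 315 ; Research | 107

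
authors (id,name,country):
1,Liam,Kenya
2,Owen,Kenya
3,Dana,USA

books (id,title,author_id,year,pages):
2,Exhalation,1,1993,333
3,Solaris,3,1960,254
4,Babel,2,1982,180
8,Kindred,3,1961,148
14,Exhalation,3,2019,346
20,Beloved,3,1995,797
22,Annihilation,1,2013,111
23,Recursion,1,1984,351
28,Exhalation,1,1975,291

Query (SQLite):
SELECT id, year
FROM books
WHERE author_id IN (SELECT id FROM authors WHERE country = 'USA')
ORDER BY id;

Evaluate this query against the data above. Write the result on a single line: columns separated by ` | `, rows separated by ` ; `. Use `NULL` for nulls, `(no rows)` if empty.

Inner query: authors.id where country = 'USA'.
Outer: keep books rows whose author_id is in that set.
Inner query → {3}

3 | 1960 ; 8 | 1961 ; 14 | 2019 ; 20 | 1995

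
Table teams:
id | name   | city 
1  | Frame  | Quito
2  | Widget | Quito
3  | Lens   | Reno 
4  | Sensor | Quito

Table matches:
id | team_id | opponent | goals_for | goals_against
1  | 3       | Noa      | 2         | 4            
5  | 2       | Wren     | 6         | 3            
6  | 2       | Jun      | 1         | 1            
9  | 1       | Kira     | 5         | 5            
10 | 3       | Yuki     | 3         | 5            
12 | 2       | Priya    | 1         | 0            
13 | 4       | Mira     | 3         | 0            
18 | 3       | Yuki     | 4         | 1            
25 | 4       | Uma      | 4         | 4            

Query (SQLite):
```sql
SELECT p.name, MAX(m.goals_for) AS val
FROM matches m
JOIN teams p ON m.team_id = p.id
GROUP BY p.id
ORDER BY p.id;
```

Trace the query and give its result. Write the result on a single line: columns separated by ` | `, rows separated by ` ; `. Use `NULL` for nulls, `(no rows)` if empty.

Frame | 5 ; Widget | 6 ; Lens | 4 ; Sensor | 4

Join each matches row to its teams via team_id.
Group joined rows by teams.id; compute MAX(m.goals_for) per group.
  1: ids {9} → MAX(m.goals_for)=5
  2: ids {5, 6, 12} → MAX(m.goals_for)=6
  3: ids {1, 10, 18} → MAX(m.goals_for)=4
  4: ids {13, 25} → MAX(m.goals_for)=4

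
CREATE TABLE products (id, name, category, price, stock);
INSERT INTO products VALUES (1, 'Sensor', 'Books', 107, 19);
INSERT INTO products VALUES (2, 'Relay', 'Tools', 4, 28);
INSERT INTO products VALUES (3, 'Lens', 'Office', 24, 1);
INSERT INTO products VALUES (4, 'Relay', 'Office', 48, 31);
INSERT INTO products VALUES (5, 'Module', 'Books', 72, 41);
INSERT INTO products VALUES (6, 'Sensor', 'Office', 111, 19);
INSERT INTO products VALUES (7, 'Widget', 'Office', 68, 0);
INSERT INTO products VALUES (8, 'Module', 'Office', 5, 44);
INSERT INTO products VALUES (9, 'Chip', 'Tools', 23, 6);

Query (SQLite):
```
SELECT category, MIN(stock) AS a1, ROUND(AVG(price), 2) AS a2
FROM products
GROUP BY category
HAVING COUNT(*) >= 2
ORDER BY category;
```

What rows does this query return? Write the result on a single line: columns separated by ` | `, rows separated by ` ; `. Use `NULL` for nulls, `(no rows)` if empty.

Group products by category.
Per group compute: MIN(stock), ROUND(AVG(price), 2).
HAVING: drop groups with fewer than 2 rows.
  Books: ids {1, 5} → MIN(stock)=19, ROUND(AVG(price), 2)=89.5
  Office: ids {3, 4, 6, 7, 8} → MIN(stock)=0, ROUND(AVG(price), 2)=51.2
  Tools: ids {2, 9} → MIN(stock)=6, ROUND(AVG(price), 2)=13.5

Books | 19 | 89.5 ; Office | 0 | 51.2 ; Tools | 6 | 13.5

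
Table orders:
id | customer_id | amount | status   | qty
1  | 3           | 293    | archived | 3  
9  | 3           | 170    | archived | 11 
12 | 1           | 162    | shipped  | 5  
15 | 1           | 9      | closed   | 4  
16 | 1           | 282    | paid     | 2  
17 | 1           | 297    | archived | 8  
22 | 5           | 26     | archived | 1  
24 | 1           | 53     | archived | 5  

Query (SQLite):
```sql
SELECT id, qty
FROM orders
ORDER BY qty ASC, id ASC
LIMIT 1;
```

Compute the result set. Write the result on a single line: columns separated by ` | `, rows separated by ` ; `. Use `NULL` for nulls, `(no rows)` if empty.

Sort by qty asc, tiebreak id asc: (1, id=22), (2, id=16), (3, id=1), (4, id=15) …. Take first 1.

22 | 1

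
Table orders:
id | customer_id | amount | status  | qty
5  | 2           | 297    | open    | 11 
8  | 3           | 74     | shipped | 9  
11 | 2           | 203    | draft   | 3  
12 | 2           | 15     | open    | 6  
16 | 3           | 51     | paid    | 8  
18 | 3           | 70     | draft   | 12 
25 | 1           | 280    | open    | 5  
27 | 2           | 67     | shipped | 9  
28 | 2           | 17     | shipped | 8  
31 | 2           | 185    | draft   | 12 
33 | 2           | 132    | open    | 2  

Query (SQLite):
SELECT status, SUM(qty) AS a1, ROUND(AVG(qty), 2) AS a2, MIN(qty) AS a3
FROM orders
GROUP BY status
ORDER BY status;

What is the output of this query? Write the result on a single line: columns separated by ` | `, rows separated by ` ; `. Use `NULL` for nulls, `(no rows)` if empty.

Group orders by status.
Per group compute: SUM(qty), ROUND(AVG(qty), 2), MIN(qty).
  draft: ids {11, 18, 31} → SUM(qty)=27, ROUND(AVG(qty), 2)=9, MIN(qty)=3
  open: ids {5, 12, 25, 33} → SUM(qty)=24, ROUND(AVG(qty), 2)=6, MIN(qty)=2
  paid: ids {16} → SUM(qty)=8, ROUND(AVG(qty), 2)=8, MIN(qty)=8
  shipped: ids {8, 27, 28} → SUM(qty)=26, ROUND(AVG(qty), 2)=8.67, MIN(qty)=8

draft | 27 | 9 | 3 ; open | 24 | 6 | 2 ; paid | 8 | 8 | 8 ; shipped | 26 | 8.67 | 8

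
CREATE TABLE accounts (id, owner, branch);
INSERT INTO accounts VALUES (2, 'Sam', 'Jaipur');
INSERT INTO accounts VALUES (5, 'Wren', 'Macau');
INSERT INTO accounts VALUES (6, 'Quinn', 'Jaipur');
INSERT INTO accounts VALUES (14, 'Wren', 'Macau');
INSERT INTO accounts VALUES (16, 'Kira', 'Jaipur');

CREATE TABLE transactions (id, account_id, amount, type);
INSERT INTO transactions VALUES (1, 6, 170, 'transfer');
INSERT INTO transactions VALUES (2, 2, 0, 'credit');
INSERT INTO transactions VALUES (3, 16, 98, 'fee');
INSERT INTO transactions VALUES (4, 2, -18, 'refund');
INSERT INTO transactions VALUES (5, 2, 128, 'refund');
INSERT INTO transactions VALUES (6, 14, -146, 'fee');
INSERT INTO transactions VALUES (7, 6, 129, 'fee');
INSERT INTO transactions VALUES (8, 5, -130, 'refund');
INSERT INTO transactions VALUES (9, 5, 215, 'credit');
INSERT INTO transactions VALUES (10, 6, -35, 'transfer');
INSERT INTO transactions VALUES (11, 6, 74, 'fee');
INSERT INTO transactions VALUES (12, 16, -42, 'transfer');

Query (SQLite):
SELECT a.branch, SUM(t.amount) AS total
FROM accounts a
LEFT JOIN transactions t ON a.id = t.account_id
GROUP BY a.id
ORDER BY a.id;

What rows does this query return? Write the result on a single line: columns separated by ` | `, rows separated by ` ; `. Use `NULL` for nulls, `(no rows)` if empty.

LEFT JOIN keeps every accounts row; unmatched ones get NULL for transactions columns.
Group by accounts.id and compute SUM(t.amount). SUM over an all-NULL group is NULL.
  2: ids {2, 4, 5} → SUM(t.amount)=110
  5: ids {8, 9} → SUM(t.amount)=85
  6: ids {1, 7, 10, 11} → SUM(t.amount)=338
  14: ids {6} → SUM(t.amount)=-146
  16: ids {3, 12} → SUM(t.amount)=56

Jaipur | 110 ; Macau | 85 ; Jaipur | 338 ; Macau | -146 ; Jaipur | 56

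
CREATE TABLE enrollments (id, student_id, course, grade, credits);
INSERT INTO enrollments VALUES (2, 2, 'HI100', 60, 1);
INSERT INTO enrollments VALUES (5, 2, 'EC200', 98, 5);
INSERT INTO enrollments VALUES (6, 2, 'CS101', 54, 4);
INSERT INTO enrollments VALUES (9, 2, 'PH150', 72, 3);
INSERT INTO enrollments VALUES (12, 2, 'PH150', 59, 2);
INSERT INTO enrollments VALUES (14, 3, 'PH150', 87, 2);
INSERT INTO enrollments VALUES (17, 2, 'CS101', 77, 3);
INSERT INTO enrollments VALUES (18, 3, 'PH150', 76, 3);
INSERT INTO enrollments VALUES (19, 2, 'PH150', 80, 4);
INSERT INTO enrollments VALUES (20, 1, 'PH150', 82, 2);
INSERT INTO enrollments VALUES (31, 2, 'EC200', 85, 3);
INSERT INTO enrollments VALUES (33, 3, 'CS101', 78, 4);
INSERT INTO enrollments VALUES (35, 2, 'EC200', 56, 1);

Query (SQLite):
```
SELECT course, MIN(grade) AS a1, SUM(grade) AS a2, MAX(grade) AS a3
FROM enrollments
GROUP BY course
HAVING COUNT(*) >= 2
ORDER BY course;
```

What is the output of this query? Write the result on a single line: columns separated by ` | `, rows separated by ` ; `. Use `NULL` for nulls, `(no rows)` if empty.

CS101 | 54 | 209 | 78 ; EC200 | 56 | 239 | 98 ; PH150 | 59 | 456 | 87

Group enrollments by course.
Per group compute: MIN(grade), SUM(grade), MAX(grade).
HAVING: drop groups with fewer than 2 rows.
  CS101: ids {6, 17, 33} → MIN(grade)=54, SUM(grade)=209, MAX(grade)=78
  EC200: ids {5, 31, 35} → MIN(grade)=56, SUM(grade)=239, MAX(grade)=98
  HI100: ids {2} → MIN(grade)=60, SUM(grade)=60, MAX(grade)=60
  PH150: ids {9, 12, 14, 18, 19, 20} → MIN(grade)=59, SUM(grade)=456, MAX(grade)=87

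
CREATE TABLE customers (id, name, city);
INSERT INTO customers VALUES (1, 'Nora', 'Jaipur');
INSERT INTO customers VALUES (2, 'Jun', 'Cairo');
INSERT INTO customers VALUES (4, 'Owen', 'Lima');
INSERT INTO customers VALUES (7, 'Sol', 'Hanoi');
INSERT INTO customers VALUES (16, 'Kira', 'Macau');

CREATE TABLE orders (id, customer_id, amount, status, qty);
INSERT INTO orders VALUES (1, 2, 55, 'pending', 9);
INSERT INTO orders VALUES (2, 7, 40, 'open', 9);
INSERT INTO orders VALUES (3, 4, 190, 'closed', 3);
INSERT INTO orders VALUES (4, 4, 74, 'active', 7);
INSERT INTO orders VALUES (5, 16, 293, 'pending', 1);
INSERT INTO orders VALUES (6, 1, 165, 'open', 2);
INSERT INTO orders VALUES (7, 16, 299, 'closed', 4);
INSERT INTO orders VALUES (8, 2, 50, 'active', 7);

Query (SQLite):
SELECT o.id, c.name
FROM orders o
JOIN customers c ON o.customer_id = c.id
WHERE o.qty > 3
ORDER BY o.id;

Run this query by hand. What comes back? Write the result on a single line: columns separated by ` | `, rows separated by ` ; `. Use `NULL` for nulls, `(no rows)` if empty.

Each orders row matches the customers row where customer_id = customers.id.
Then keep rows with o.qty > 3.

1 | Jun ; 2 | Sol ; 4 | Owen ; 7 | Kira ; 8 | Jun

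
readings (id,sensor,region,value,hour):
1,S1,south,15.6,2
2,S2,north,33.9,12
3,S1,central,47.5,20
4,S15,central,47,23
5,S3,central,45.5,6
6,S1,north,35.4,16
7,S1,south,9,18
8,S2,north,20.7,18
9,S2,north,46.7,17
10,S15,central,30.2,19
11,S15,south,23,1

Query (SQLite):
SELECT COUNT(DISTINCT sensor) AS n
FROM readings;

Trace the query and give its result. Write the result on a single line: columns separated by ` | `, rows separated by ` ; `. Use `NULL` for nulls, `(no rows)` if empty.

Count distinct non-NULL sensor values.

4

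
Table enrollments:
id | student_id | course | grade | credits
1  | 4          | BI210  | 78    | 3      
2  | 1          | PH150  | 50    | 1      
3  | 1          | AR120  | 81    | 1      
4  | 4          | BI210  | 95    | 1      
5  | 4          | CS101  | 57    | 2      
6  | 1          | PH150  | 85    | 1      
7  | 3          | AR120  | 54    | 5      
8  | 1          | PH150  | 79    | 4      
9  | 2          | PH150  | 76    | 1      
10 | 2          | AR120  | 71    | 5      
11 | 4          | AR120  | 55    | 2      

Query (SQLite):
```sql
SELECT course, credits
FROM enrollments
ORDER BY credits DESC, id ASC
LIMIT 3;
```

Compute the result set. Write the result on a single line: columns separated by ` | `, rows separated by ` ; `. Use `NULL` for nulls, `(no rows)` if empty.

AR120 | 5 ; AR120 | 5 ; PH150 | 4

Sort by credits desc, tiebreak id asc: (5, id=7), (5, id=10), (4, id=8), (3, id=1), (2, id=5), (2, id=11) …. Take first 3.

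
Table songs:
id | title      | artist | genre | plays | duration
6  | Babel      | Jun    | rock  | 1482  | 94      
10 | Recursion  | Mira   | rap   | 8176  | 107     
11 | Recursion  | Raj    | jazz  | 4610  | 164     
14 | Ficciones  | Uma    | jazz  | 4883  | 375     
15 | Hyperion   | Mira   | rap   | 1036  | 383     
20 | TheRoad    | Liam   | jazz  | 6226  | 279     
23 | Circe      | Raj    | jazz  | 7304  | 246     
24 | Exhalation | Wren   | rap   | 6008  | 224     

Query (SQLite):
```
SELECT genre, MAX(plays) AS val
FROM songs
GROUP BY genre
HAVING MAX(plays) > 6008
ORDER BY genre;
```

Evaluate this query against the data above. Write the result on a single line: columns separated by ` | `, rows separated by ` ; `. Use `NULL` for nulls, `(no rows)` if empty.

jazz | 7304 ; rap | 8176

Partition songs by genre; compute MAX(plays) within each group.
HAVING: keep groups where MAX(plays) > 6008.
  jazz: ids {11, 14, 20, 23} → MAX(plays)=7304
  rap: ids {10, 15, 24} → MAX(plays)=8176
  rock: ids {6} → MAX(plays)=1482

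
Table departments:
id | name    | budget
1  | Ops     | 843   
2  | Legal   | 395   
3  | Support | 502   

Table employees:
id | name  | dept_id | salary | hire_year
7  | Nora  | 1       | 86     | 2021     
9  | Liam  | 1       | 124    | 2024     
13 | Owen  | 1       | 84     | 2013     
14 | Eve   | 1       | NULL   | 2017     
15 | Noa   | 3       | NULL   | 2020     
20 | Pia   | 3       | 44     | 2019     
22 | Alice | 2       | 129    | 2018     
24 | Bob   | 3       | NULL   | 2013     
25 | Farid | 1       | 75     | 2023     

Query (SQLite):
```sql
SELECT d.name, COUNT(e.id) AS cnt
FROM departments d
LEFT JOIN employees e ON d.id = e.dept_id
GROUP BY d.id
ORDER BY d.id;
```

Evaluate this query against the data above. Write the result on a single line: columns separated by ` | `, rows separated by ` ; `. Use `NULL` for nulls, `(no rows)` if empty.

Ops | 5 ; Legal | 1 ; Support | 3

LEFT JOIN keeps every departments row; unmatched ones get NULL for employees columns.
Group by departments.id and compute COUNT(e.id). COUNT(col) of an all-NULL group is 0.
  1: ids {7, 9, 13, 14, 25} → COUNT(e.id)=5
  2: ids {22} → COUNT(e.id)=1
  3: ids {15, 20, 24} → COUNT(e.id)=3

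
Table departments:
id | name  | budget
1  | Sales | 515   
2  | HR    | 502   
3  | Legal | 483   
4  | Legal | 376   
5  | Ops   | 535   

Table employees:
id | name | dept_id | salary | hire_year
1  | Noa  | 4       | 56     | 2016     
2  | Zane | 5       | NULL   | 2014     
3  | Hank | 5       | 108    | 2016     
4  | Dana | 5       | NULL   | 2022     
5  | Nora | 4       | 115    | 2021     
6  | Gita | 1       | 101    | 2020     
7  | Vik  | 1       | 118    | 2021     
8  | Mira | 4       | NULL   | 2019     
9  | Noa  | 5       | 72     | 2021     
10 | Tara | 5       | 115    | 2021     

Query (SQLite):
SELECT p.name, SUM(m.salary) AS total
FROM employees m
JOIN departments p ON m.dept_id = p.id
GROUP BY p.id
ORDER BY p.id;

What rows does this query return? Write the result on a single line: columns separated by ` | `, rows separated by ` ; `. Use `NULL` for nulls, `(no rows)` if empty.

Join each employees row to its departments via dept_id.
Group joined rows by departments.id; compute SUM(m.salary) per group.
  1: ids {6, 7} → SUM(m.salary)=219
  4: ids {1, 5, 8} → SUM(m.salary)=171
  5: ids {2, 3, 4, 9, 10} → SUM(m.salary)=295

Sales | 219 ; Legal | 171 ; Ops | 295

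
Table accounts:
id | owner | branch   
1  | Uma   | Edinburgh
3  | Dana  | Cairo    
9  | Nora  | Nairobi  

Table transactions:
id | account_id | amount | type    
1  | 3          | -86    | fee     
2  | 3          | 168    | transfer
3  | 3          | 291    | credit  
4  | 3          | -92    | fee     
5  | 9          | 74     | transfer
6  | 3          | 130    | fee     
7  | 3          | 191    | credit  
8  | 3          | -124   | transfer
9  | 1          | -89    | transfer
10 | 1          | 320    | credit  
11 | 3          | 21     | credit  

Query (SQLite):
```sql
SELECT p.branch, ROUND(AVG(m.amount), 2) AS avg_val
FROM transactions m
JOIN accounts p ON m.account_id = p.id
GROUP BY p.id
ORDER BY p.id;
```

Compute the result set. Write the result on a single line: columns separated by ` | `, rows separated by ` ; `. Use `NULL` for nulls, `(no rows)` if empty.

Edinburgh | 115.5 ; Cairo | 62.38 ; Nairobi | 74

Join each transactions row to its accounts via account_id.
Group joined rows by accounts.id; compute ROUND(AVG(m.amount), 2) per group.
  1: ids {9, 10} → ROUND(AVG(m.amount), 2)=115.5
  3: ids {1, 2, 3, 4, 6, 7, 8, 11} → ROUND(AVG(m.amount), 2)=62.38
  9: ids {5} → ROUND(AVG(m.amount), 2)=74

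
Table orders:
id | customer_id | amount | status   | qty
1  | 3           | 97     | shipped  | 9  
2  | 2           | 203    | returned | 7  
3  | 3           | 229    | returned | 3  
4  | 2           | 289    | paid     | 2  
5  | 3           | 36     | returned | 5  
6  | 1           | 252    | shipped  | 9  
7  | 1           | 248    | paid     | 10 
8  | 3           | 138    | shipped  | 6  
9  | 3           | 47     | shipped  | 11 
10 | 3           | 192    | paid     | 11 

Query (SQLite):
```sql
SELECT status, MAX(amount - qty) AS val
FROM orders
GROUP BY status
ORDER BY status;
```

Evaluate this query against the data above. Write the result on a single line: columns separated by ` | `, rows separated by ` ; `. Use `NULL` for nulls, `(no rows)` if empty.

paid | 287 ; returned | 226 ; shipped | 243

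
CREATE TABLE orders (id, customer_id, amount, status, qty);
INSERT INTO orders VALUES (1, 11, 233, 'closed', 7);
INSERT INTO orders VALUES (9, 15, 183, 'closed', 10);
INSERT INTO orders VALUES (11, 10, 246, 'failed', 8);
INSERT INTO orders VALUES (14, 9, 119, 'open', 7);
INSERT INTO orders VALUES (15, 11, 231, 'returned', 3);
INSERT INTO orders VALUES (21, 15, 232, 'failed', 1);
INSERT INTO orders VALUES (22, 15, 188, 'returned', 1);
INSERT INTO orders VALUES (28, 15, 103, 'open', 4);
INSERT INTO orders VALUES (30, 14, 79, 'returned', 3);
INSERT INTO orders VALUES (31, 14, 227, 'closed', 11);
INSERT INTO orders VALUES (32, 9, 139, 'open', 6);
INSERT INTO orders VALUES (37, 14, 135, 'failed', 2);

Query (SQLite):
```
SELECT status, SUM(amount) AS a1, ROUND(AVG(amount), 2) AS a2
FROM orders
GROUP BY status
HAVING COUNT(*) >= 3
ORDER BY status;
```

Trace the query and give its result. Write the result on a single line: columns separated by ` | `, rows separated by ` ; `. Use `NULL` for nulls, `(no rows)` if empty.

Group orders by status.
Per group compute: SUM(amount), ROUND(AVG(amount), 2).
HAVING: drop groups with fewer than 3 rows.
  closed: ids {1, 9, 31} → SUM(amount)=643, ROUND(AVG(amount), 2)=214.33
  failed: ids {11, 21, 37} → SUM(amount)=613, ROUND(AVG(amount), 2)=204.33
  open: ids {14, 28, 32} → SUM(amount)=361, ROUND(AVG(amount), 2)=120.33
  returned: ids {15, 22, 30} → SUM(amount)=498, ROUND(AVG(amount), 2)=166

closed | 643 | 214.33 ; failed | 613 | 204.33 ; open | 361 | 120.33 ; returned | 498 | 166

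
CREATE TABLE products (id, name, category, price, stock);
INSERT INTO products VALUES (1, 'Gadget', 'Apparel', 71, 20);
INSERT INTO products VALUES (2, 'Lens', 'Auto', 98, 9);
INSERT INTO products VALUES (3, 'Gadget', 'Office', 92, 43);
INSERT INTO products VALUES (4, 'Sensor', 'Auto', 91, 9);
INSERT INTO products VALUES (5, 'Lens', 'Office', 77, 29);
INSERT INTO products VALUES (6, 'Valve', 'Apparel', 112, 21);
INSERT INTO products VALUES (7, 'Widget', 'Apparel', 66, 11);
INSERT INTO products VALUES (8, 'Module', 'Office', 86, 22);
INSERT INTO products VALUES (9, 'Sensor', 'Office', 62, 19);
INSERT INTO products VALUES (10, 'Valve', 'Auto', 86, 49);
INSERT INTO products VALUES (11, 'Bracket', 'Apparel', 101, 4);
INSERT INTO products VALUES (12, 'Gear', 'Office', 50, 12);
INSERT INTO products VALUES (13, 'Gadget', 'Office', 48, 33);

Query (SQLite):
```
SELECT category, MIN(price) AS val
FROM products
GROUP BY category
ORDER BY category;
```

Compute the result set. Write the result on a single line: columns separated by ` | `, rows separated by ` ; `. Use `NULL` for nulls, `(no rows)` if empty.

Partition products by category; compute MIN(price) within each group.
  Apparel: ids {1, 6, 7, 11} → MIN(price)=66
  Auto: ids {2, 4, 10} → MIN(price)=86
  Office: ids {3, 5, 8, 9, 12, 13} → MIN(price)=48

Apparel | 66 ; Auto | 86 ; Office | 48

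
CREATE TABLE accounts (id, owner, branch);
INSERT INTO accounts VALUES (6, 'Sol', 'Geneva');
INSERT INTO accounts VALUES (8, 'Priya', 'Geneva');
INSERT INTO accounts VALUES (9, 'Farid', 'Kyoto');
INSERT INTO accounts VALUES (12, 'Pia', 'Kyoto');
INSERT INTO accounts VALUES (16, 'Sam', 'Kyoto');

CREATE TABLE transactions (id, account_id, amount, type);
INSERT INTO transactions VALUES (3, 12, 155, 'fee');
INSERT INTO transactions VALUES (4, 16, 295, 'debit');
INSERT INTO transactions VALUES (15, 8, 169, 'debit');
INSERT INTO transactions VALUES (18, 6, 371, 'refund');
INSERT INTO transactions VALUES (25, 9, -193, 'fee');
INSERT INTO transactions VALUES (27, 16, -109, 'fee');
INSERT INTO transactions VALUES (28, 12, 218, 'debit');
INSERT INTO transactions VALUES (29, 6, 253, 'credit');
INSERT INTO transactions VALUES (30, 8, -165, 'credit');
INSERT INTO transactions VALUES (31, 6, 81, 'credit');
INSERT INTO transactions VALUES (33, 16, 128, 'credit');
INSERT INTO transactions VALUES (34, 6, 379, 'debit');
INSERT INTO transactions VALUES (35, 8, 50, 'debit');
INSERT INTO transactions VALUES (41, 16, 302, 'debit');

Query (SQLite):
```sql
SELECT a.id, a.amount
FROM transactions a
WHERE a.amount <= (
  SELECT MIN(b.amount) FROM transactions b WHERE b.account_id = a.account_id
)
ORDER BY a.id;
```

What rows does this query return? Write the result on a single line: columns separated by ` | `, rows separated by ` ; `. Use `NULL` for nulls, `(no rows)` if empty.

For each transactions row a, compute MIN(amount) over rows sharing a.account_id.
Keep row a if a.amount <= that per-group MIN.
  account_id=6: MIN(amount) = 81
  account_id=8: MIN(amount) = -165
  account_id=9: MIN(amount) = -193
  account_id=12: MIN(amount) = 155
  account_id=16: MIN(amount) = -109

3 | 155 ; 25 | -193 ; 27 | -109 ; 30 | -165 ; 31 | 81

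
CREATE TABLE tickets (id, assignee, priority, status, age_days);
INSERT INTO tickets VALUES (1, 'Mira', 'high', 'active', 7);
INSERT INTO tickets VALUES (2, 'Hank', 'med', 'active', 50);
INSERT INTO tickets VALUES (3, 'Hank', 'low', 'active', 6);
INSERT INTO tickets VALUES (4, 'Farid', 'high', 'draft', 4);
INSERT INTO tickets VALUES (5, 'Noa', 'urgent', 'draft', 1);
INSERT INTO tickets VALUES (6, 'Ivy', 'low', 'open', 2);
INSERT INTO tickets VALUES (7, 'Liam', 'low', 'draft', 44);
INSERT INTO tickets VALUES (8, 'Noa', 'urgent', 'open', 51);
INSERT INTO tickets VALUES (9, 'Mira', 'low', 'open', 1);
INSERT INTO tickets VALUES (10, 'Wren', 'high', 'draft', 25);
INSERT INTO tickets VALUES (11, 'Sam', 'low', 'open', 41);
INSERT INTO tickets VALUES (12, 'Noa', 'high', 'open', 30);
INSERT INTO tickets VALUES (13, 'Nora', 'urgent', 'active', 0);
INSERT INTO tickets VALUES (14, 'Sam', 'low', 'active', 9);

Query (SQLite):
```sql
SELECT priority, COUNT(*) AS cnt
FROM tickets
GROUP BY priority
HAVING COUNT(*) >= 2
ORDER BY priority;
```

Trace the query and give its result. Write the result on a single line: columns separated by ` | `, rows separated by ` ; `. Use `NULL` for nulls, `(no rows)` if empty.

Partition tickets by priority; compute COUNT(*) within each group.
HAVING: keep groups with count ≥ 2.
  high: ids {1, 4, 10, 12} → COUNT(*)=4
  low: ids {3, 6, 7, 9, 11, 14} → COUNT(*)=6
  med: ids {2} → COUNT(*)=1
  urgent: ids {5, 8, 13} → COUNT(*)=3

high | 4 ; low | 6 ; urgent | 3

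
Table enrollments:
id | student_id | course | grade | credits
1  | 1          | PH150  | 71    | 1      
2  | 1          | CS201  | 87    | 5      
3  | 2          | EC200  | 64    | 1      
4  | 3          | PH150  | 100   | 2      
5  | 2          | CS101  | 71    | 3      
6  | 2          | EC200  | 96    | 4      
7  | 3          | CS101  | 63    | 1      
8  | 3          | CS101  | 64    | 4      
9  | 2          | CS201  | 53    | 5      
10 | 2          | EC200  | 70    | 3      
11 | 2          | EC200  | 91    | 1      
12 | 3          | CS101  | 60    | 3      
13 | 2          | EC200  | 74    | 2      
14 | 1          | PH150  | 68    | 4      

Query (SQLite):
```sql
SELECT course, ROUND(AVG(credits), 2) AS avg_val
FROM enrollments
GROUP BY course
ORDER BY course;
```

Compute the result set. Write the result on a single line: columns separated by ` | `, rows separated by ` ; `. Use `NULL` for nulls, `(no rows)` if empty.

CS101 | 2.75 ; CS201 | 5 ; EC200 | 2.2 ; PH150 | 2.33

Partition enrollments by course; compute ROUND(AVG(credits), 2) within each group.
  CS101: ids {5, 7, 8, 12} → ROUND(AVG(credits), 2)=2.75
  CS201: ids {2, 9} → ROUND(AVG(credits), 2)=5
  EC200: ids {3, 6, 10, 11, 13} → ROUND(AVG(credits), 2)=2.2
  PH150: ids {1, 4, 14} → ROUND(AVG(credits), 2)=2.33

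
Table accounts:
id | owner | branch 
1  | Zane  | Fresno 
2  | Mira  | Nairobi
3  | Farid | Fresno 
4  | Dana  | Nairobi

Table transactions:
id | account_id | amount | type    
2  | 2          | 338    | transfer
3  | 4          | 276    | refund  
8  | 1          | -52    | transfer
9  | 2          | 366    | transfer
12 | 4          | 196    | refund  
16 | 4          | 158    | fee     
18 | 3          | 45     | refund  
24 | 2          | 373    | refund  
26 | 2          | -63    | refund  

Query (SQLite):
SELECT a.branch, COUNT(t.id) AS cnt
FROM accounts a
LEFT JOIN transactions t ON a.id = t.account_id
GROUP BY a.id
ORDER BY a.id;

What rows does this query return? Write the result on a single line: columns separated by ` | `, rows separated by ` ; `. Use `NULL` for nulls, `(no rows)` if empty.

Fresno | 1 ; Nairobi | 4 ; Fresno | 1 ; Nairobi | 3

LEFT JOIN keeps every accounts row; unmatched ones get NULL for transactions columns.
Group by accounts.id and compute COUNT(t.id). COUNT(col) of an all-NULL group is 0.
  1: ids {8} → COUNT(t.id)=1
  2: ids {2, 9, 24, 26} → COUNT(t.id)=4
  3: ids {18} → COUNT(t.id)=1
  4: ids {3, 12, 16} → COUNT(t.id)=3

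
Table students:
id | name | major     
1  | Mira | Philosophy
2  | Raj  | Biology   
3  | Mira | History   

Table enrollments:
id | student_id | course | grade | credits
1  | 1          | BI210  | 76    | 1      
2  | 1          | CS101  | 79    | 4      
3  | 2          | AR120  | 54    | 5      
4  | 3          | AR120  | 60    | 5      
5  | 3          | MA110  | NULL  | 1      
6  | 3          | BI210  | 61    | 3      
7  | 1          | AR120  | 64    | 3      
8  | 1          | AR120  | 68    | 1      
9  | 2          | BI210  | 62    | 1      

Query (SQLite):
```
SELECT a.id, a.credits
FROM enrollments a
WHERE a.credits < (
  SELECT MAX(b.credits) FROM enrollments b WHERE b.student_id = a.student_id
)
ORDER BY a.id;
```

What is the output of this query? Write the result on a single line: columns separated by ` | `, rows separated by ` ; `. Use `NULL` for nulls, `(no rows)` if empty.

1 | 1 ; 5 | 1 ; 6 | 3 ; 7 | 3 ; 8 | 1 ; 9 | 1

For each enrollments row a, compute MAX(credits) over rows sharing a.student_id.
Keep row a if a.credits < that per-group MAX.
  student_id=1: MAX(credits) = 4
  student_id=2: MAX(credits) = 5
  student_id=3: MAX(credits) = 5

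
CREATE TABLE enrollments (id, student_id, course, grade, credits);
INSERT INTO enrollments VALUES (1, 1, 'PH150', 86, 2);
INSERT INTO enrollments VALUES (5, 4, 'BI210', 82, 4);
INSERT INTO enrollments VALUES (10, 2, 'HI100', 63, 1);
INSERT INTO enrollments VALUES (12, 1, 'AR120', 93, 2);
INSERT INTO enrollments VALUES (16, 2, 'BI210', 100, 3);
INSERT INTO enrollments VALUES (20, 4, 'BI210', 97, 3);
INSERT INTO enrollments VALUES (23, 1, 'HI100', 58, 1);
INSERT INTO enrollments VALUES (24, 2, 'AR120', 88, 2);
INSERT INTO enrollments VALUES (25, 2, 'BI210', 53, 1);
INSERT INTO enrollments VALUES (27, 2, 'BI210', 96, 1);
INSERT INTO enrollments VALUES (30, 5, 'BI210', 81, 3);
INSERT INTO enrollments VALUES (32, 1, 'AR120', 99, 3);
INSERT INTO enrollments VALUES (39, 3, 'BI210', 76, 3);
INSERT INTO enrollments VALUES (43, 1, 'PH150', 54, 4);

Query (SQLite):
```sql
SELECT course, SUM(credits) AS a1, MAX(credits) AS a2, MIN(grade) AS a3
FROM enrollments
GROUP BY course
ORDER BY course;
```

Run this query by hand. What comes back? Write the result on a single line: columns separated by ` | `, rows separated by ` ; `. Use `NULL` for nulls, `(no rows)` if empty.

AR120 | 7 | 3 | 88 ; BI210 | 18 | 4 | 53 ; HI100 | 2 | 1 | 58 ; PH150 | 6 | 4 | 54

Group enrollments by course.
Per group compute: SUM(credits), MAX(credits), MIN(grade).
  AR120: ids {12, 24, 32} → SUM(credits)=7, MAX(credits)=3, MIN(grade)=88
  BI210: ids {5, 16, 20, 25, 27, 30, 39} → SUM(credits)=18, MAX(credits)=4, MIN(grade)=53
  HI100: ids {10, 23} → SUM(credits)=2, MAX(credits)=1, MIN(grade)=58
  PH150: ids {1, 43} → SUM(credits)=6, MAX(credits)=4, MIN(grade)=54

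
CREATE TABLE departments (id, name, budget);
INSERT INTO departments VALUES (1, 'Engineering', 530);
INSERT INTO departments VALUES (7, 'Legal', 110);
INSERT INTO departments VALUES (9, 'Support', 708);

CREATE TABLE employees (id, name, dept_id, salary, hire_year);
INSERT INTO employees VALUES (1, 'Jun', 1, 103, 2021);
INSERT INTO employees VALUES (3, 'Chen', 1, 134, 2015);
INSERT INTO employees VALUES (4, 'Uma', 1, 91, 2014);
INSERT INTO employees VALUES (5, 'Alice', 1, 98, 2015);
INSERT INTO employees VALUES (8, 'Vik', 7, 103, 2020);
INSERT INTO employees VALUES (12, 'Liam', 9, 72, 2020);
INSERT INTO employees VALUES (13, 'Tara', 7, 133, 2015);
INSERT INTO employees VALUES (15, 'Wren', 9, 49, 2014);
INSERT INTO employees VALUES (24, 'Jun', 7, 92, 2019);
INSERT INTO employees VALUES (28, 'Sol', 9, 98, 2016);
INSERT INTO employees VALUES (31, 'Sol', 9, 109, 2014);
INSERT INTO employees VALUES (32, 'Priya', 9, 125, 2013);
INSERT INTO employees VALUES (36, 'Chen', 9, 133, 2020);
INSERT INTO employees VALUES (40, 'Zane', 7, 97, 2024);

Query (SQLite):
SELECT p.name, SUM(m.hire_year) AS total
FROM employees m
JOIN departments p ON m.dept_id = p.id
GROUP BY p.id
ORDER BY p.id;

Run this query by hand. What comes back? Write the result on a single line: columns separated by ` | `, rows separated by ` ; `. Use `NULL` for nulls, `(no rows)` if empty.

Engineering | 8065 ; Legal | 8078 ; Support | 12097

Join each employees row to its departments via dept_id.
Group joined rows by departments.id; compute SUM(m.hire_year) per group.
  1: ids {1, 3, 4, 5} → SUM(m.hire_year)=8065
  7: ids {8, 13, 24, 40} → SUM(m.hire_year)=8078
  9: ids {12, 15, 28, 31, 32, 36} → SUM(m.hire_year)=12097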